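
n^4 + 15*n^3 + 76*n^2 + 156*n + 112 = (n + 2)^2*(n + 4)*(n + 7)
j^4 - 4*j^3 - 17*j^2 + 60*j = j*(j - 5)*(j - 3)*(j + 4)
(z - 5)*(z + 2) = z^2 - 3*z - 10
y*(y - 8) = y^2 - 8*y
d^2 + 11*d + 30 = (d + 5)*(d + 6)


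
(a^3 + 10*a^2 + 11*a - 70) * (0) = 0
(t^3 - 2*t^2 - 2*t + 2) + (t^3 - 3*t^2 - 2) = 2*t^3 - 5*t^2 - 2*t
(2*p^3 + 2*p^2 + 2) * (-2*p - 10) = -4*p^4 - 24*p^3 - 20*p^2 - 4*p - 20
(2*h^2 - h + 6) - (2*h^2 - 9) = 15 - h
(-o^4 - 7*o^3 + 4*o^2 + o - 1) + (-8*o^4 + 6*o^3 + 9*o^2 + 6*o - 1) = -9*o^4 - o^3 + 13*o^2 + 7*o - 2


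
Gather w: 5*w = 5*w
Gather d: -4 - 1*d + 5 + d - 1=0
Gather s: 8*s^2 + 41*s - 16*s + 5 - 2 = 8*s^2 + 25*s + 3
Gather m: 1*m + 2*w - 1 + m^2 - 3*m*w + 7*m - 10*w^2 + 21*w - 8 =m^2 + m*(8 - 3*w) - 10*w^2 + 23*w - 9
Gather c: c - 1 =c - 1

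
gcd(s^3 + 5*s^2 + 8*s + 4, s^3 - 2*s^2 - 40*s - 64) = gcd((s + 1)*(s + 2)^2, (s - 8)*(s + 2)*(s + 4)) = s + 2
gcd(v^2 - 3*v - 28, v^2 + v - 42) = 1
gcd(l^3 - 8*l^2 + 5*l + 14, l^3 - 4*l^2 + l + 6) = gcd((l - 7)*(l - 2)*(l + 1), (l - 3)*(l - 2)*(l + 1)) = l^2 - l - 2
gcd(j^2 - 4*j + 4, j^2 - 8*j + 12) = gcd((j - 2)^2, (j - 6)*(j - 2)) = j - 2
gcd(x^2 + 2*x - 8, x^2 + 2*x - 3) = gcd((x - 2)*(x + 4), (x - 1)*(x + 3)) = 1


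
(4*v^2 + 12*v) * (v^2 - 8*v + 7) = 4*v^4 - 20*v^3 - 68*v^2 + 84*v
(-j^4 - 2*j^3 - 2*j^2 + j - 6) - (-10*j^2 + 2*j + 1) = -j^4 - 2*j^3 + 8*j^2 - j - 7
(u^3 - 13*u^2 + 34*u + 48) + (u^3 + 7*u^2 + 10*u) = 2*u^3 - 6*u^2 + 44*u + 48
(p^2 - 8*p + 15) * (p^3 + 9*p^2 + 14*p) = p^5 + p^4 - 43*p^3 + 23*p^2 + 210*p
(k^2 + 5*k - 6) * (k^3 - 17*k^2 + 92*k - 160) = k^5 - 12*k^4 + k^3 + 402*k^2 - 1352*k + 960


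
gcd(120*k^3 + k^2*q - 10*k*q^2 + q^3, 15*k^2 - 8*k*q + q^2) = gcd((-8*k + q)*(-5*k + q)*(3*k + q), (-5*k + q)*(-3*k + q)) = -5*k + q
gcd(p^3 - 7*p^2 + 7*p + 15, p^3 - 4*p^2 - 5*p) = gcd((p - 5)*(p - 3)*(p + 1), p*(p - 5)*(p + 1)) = p^2 - 4*p - 5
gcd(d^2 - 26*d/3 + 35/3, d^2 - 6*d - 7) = d - 7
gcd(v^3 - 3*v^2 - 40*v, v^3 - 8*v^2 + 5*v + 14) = 1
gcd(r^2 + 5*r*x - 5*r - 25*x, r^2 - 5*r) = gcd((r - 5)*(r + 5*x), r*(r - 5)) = r - 5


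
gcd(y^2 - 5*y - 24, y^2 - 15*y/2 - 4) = y - 8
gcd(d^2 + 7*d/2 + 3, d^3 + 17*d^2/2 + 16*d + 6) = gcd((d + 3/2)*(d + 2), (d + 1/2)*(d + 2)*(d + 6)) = d + 2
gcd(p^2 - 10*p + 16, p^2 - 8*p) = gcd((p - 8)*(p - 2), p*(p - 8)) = p - 8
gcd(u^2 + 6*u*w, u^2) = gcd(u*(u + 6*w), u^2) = u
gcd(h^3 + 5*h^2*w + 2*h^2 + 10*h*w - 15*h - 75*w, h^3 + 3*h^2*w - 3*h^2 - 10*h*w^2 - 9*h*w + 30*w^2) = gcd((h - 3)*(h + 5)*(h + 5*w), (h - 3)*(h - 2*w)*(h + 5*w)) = h^2 + 5*h*w - 3*h - 15*w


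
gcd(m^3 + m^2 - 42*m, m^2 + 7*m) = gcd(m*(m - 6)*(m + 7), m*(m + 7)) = m^2 + 7*m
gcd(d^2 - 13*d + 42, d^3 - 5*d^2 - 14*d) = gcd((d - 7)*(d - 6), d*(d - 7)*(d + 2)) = d - 7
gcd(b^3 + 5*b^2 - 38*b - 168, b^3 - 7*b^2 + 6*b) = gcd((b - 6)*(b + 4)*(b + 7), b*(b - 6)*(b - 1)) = b - 6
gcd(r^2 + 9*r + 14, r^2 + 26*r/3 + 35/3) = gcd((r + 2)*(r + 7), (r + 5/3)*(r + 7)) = r + 7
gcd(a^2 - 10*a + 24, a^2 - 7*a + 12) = a - 4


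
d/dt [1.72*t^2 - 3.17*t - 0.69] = 3.44*t - 3.17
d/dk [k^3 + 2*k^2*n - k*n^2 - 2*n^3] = 3*k^2 + 4*k*n - n^2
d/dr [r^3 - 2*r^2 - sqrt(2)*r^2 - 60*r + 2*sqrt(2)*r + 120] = 3*r^2 - 4*r - 2*sqrt(2)*r - 60 + 2*sqrt(2)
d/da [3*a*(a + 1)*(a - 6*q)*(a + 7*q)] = 12*a^3 + 9*a^2*q + 9*a^2 - 252*a*q^2 + 6*a*q - 126*q^2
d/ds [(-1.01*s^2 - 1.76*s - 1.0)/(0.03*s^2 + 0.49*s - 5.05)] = (-0.4421*s^2 + 10.261*s + 9.378)/(0.0009*s^4 + 0.0294*s^3 - 0.0629*s^2 - 4.949*s + 25.5025)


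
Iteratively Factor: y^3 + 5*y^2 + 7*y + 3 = (y + 1)*(y^2 + 4*y + 3) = (y + 1)^2*(y + 3)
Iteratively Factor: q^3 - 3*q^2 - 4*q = (q + 1)*(q^2 - 4*q) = (q - 4)*(q + 1)*(q)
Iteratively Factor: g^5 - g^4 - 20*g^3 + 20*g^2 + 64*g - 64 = (g - 4)*(g^4 + 3*g^3 - 8*g^2 - 12*g + 16) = (g - 4)*(g + 2)*(g^3 + g^2 - 10*g + 8) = (g - 4)*(g - 2)*(g + 2)*(g^2 + 3*g - 4) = (g - 4)*(g - 2)*(g + 2)*(g + 4)*(g - 1)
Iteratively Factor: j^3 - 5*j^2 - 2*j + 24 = (j + 2)*(j^2 - 7*j + 12) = (j - 3)*(j + 2)*(j - 4)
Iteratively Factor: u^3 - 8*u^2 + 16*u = (u - 4)*(u^2 - 4*u) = u*(u - 4)*(u - 4)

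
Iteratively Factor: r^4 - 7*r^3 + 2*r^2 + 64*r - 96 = (r - 4)*(r^3 - 3*r^2 - 10*r + 24) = (r - 4)^2*(r^2 + r - 6) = (r - 4)^2*(r - 2)*(r + 3)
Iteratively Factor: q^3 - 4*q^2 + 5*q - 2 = (q - 2)*(q^2 - 2*q + 1) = (q - 2)*(q - 1)*(q - 1)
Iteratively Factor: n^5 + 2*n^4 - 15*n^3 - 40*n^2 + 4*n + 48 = (n + 3)*(n^4 - n^3 - 12*n^2 - 4*n + 16) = (n + 2)*(n + 3)*(n^3 - 3*n^2 - 6*n + 8) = (n - 4)*(n + 2)*(n + 3)*(n^2 + n - 2) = (n - 4)*(n - 1)*(n + 2)*(n + 3)*(n + 2)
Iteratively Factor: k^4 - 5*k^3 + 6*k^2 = (k)*(k^3 - 5*k^2 + 6*k) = k^2*(k^2 - 5*k + 6) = k^2*(k - 2)*(k - 3)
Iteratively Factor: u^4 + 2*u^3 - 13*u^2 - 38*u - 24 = (u + 2)*(u^3 - 13*u - 12) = (u - 4)*(u + 2)*(u^2 + 4*u + 3) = (u - 4)*(u + 1)*(u + 2)*(u + 3)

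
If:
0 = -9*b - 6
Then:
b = -2/3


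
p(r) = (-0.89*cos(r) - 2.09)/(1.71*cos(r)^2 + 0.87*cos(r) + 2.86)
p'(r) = (3.42*sin(r)*cos(r) + 0.87*sin(r))*(-0.89*cos(r) - 2.09)/(1.71*cos(r)^2 + 0.87*cos(r) + 2.86)^2 + 0.89*sin(r)/(1.71*cos(r)^2 + 0.87*cos(r) + 2.86) = (-1.5219*cos(r)^2 - 7.1478*cos(r) + 0.7271)*sin(r)/(2.9241*cos(r)^4 + 2.9754*cos(r)^3 + 10.5381*cos(r)^2 + 4.9764*cos(r) + 8.1796)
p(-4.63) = -0.72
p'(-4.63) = 0.17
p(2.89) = -0.34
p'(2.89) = 0.12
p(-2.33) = -0.48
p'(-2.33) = -0.38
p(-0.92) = -0.65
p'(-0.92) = 0.21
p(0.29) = -0.56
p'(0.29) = -0.08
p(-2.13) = -0.56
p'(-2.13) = -0.42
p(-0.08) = -0.55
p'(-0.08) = 0.02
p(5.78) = -0.58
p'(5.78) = 0.13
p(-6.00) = -0.56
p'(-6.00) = -0.08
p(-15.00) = -0.44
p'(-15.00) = -0.34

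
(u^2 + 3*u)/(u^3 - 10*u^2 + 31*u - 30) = u*(u + 3)/(u^3 - 10*u^2 + 31*u - 30)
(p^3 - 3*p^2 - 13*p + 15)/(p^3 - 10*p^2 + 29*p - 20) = (p + 3)/(p - 4)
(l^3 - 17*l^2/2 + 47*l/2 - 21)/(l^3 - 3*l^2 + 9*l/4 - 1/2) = 2*(2*l^2 - 13*l + 21)/(4*l^2 - 4*l + 1)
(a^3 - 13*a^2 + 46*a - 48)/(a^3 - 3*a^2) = 1 - 10/a + 16/a^2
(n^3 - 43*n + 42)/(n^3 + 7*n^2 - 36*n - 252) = (n - 1)/(n + 6)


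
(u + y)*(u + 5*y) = u^2 + 6*u*y + 5*y^2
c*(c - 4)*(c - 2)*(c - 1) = c^4 - 7*c^3 + 14*c^2 - 8*c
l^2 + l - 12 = (l - 3)*(l + 4)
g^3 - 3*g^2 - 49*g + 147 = (g - 7)*(g - 3)*(g + 7)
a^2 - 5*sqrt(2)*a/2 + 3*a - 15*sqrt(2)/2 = (a + 3)*(a - 5*sqrt(2)/2)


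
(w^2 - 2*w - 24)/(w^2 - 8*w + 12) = (w + 4)/(w - 2)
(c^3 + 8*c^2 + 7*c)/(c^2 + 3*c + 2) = c*(c + 7)/(c + 2)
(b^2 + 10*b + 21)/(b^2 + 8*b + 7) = (b + 3)/(b + 1)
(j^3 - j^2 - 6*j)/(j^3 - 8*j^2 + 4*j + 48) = j*(j - 3)/(j^2 - 10*j + 24)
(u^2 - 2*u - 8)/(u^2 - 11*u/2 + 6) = 2*(u + 2)/(2*u - 3)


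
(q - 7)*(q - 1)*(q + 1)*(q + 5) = q^4 - 2*q^3 - 36*q^2 + 2*q + 35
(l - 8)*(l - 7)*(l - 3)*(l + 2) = l^4 - 16*l^3 + 65*l^2 + 34*l - 336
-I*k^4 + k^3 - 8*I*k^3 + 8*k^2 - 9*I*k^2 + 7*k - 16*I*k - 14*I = (k + 7)*(k - I)*(k + 2*I)*(-I*k - I)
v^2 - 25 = (v - 5)*(v + 5)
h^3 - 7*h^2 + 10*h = h*(h - 5)*(h - 2)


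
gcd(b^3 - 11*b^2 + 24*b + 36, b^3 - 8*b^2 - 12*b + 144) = b^2 - 12*b + 36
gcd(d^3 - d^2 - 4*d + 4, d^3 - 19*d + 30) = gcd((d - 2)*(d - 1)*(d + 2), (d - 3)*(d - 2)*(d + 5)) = d - 2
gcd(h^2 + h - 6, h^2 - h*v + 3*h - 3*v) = h + 3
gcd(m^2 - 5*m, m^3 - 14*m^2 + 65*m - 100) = m - 5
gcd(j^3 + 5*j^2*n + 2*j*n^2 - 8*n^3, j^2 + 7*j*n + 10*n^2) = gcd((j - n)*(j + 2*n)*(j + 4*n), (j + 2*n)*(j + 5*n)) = j + 2*n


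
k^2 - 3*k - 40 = (k - 8)*(k + 5)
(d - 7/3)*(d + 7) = d^2 + 14*d/3 - 49/3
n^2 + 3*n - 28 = (n - 4)*(n + 7)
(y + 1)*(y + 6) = y^2 + 7*y + 6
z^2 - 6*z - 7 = (z - 7)*(z + 1)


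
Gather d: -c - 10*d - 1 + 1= -c - 10*d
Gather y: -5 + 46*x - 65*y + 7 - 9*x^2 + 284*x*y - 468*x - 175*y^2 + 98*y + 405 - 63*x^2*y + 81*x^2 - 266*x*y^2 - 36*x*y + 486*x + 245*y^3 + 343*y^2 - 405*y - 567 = 72*x^2 + 64*x + 245*y^3 + y^2*(168 - 266*x) + y*(-63*x^2 + 248*x - 372) - 160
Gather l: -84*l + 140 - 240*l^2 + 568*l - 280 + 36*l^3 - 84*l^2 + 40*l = 36*l^3 - 324*l^2 + 524*l - 140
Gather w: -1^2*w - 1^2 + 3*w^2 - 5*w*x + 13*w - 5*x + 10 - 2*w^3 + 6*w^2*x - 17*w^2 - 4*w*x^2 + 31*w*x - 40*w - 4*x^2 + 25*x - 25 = -2*w^3 + w^2*(6*x - 14) + w*(-4*x^2 + 26*x - 28) - 4*x^2 + 20*x - 16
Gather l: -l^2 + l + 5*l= -l^2 + 6*l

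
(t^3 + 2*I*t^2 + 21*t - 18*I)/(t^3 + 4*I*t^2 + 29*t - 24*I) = (t + 6*I)/(t + 8*I)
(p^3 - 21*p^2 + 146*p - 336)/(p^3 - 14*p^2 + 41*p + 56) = (p - 6)/(p + 1)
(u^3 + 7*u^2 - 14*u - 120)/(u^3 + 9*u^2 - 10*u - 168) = (u + 5)/(u + 7)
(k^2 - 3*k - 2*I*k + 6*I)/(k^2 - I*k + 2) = (k - 3)/(k + I)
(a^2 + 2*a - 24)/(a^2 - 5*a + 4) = (a + 6)/(a - 1)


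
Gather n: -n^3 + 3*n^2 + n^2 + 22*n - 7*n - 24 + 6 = -n^3 + 4*n^2 + 15*n - 18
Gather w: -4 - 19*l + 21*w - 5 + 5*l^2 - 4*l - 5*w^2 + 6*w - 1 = 5*l^2 - 23*l - 5*w^2 + 27*w - 10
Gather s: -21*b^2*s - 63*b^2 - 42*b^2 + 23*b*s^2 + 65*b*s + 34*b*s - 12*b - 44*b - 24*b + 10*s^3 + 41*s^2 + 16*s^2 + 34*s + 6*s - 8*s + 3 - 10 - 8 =-105*b^2 - 80*b + 10*s^3 + s^2*(23*b + 57) + s*(-21*b^2 + 99*b + 32) - 15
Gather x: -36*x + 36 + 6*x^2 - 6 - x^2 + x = 5*x^2 - 35*x + 30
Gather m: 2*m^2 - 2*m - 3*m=2*m^2 - 5*m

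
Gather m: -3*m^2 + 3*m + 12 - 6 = -3*m^2 + 3*m + 6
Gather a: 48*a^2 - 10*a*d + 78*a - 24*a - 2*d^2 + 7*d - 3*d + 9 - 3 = 48*a^2 + a*(54 - 10*d) - 2*d^2 + 4*d + 6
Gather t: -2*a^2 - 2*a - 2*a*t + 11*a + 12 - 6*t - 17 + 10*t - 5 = -2*a^2 + 9*a + t*(4 - 2*a) - 10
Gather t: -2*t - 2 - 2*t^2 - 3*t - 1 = -2*t^2 - 5*t - 3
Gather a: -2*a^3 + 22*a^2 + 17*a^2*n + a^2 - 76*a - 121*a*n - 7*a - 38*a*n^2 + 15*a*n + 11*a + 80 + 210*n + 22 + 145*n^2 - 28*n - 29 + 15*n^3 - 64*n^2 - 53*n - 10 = -2*a^3 + a^2*(17*n + 23) + a*(-38*n^2 - 106*n - 72) + 15*n^3 + 81*n^2 + 129*n + 63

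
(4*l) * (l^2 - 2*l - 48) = 4*l^3 - 8*l^2 - 192*l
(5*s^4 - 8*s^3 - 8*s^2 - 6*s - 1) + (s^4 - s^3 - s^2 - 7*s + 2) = 6*s^4 - 9*s^3 - 9*s^2 - 13*s + 1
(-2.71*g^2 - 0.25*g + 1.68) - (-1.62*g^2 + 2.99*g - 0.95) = -1.09*g^2 - 3.24*g + 2.63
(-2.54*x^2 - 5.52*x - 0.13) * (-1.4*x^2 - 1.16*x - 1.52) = 3.556*x^4 + 10.6744*x^3 + 10.446*x^2 + 8.5412*x + 0.1976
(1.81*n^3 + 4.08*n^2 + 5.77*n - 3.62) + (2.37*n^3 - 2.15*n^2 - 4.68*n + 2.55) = 4.18*n^3 + 1.93*n^2 + 1.09*n - 1.07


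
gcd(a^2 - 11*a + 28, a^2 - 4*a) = a - 4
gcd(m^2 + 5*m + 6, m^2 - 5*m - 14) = m + 2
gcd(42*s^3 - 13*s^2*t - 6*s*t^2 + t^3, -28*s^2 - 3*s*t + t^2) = 7*s - t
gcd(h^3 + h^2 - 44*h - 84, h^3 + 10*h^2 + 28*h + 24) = h^2 + 8*h + 12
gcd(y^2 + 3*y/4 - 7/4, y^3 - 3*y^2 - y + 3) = y - 1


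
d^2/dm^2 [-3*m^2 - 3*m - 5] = -6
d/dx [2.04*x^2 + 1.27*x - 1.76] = 4.08*x + 1.27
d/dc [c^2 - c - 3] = 2*c - 1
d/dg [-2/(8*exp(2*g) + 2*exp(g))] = (8*exp(g) + 1)*exp(-g)/(4*exp(g) + 1)^2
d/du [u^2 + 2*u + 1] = 2*u + 2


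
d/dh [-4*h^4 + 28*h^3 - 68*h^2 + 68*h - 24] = -16*h^3 + 84*h^2 - 136*h + 68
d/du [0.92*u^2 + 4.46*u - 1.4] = 1.84*u + 4.46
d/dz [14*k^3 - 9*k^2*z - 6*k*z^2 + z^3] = -9*k^2 - 12*k*z + 3*z^2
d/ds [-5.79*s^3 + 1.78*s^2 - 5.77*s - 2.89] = -17.37*s^2 + 3.56*s - 5.77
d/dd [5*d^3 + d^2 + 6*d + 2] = 15*d^2 + 2*d + 6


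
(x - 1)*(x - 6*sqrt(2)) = x^2 - 6*sqrt(2)*x - x + 6*sqrt(2)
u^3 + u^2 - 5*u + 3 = (u - 1)^2*(u + 3)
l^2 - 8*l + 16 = (l - 4)^2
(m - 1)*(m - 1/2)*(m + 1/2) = m^3 - m^2 - m/4 + 1/4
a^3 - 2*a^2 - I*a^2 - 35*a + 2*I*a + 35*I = (a - 7)*(a + 5)*(a - I)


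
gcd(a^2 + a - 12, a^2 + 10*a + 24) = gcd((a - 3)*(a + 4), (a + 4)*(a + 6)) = a + 4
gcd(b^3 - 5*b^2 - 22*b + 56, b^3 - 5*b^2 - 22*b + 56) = b^3 - 5*b^2 - 22*b + 56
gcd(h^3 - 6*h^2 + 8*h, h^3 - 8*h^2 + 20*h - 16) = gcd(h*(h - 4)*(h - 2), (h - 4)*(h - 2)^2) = h^2 - 6*h + 8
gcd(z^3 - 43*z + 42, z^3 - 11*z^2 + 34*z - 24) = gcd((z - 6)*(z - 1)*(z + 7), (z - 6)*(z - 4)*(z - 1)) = z^2 - 7*z + 6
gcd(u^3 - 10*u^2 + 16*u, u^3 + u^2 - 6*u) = u^2 - 2*u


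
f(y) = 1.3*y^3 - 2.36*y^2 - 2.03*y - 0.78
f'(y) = 3.9*y^2 - 4.72*y - 2.03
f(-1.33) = -5.31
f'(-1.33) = 11.15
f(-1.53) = -7.85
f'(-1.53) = 14.32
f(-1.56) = -8.29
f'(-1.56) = 14.82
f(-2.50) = -30.77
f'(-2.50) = 34.14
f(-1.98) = -16.10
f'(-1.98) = 22.61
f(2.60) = 0.84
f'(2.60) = 12.06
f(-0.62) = -0.74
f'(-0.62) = 2.40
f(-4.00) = -113.62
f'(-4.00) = 79.25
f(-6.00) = -354.36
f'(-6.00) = 166.69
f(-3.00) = -51.03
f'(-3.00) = 47.23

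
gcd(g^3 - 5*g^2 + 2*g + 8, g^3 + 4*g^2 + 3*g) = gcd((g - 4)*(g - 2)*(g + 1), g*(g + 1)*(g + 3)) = g + 1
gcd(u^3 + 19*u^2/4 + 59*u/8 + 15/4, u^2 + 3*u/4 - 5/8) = u + 5/4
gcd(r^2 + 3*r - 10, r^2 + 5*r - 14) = r - 2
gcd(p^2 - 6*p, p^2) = p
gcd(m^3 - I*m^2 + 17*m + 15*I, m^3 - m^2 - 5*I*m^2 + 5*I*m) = m - 5*I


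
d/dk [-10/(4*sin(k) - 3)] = 40*cos(k)/(4*sin(k) - 3)^2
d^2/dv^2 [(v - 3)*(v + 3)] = 2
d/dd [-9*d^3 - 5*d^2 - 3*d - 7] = -27*d^2 - 10*d - 3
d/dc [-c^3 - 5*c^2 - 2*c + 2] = -3*c^2 - 10*c - 2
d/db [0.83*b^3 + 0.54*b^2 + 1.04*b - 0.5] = 2.49*b^2 + 1.08*b + 1.04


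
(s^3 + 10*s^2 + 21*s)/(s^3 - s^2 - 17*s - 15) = s*(s + 7)/(s^2 - 4*s - 5)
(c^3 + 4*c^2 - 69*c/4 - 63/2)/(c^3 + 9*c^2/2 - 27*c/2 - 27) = (c - 7/2)/(c - 3)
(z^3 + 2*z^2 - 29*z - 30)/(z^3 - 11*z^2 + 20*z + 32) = (z^2 + z - 30)/(z^2 - 12*z + 32)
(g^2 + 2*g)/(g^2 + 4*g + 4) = g/(g + 2)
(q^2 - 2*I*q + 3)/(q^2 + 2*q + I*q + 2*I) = (q - 3*I)/(q + 2)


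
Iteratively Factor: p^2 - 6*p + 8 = (p - 4)*(p - 2)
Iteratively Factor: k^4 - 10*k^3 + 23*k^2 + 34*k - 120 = (k - 5)*(k^3 - 5*k^2 - 2*k + 24) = (k - 5)*(k + 2)*(k^2 - 7*k + 12) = (k - 5)*(k - 3)*(k + 2)*(k - 4)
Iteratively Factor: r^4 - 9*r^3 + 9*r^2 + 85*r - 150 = (r - 5)*(r^3 - 4*r^2 - 11*r + 30) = (r - 5)*(r - 2)*(r^2 - 2*r - 15) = (r - 5)*(r - 2)*(r + 3)*(r - 5)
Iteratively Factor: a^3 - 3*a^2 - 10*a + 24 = (a + 3)*(a^2 - 6*a + 8) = (a - 2)*(a + 3)*(a - 4)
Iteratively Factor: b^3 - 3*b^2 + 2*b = (b)*(b^2 - 3*b + 2) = b*(b - 1)*(b - 2)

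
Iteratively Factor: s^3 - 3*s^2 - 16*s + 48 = (s - 4)*(s^2 + s - 12) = (s - 4)*(s + 4)*(s - 3)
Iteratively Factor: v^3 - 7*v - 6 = (v - 3)*(v^2 + 3*v + 2) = (v - 3)*(v + 2)*(v + 1)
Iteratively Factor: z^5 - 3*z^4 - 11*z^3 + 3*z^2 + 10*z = (z + 2)*(z^4 - 5*z^3 - z^2 + 5*z) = (z - 1)*(z + 2)*(z^3 - 4*z^2 - 5*z) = (z - 1)*(z + 1)*(z + 2)*(z^2 - 5*z) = z*(z - 1)*(z + 1)*(z + 2)*(z - 5)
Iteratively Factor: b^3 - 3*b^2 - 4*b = (b - 4)*(b^2 + b) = (b - 4)*(b + 1)*(b)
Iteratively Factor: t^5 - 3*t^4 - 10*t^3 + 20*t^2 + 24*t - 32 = (t - 4)*(t^4 + t^3 - 6*t^2 - 4*t + 8) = (t - 4)*(t - 1)*(t^3 + 2*t^2 - 4*t - 8) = (t - 4)*(t - 1)*(t + 2)*(t^2 - 4) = (t - 4)*(t - 1)*(t + 2)^2*(t - 2)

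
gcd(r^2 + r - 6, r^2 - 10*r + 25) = 1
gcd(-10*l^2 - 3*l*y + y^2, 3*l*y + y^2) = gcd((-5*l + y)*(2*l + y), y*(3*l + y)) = 1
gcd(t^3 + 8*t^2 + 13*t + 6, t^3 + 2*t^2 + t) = t^2 + 2*t + 1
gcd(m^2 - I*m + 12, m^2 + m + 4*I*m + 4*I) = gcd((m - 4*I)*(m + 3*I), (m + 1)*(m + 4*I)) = 1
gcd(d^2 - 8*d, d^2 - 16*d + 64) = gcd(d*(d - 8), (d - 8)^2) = d - 8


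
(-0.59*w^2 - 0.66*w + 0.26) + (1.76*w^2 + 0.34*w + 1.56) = 1.17*w^2 - 0.32*w + 1.82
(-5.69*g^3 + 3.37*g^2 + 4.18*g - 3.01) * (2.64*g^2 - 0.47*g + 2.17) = -15.0216*g^5 + 11.5711*g^4 - 2.896*g^3 - 2.5981*g^2 + 10.4853*g - 6.5317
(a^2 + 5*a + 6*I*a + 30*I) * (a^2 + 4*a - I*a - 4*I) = a^4 + 9*a^3 + 5*I*a^3 + 26*a^2 + 45*I*a^2 + 54*a + 100*I*a + 120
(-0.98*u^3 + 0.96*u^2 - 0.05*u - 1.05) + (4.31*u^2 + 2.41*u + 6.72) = -0.98*u^3 + 5.27*u^2 + 2.36*u + 5.67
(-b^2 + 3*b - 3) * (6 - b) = b^3 - 9*b^2 + 21*b - 18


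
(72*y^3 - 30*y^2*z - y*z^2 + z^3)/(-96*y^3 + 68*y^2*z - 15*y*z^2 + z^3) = (-6*y - z)/(8*y - z)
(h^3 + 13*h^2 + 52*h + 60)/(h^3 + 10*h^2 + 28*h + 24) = (h + 5)/(h + 2)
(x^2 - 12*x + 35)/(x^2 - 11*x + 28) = (x - 5)/(x - 4)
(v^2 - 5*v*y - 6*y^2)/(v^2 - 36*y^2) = (v + y)/(v + 6*y)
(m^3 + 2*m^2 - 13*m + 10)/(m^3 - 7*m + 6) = (m + 5)/(m + 3)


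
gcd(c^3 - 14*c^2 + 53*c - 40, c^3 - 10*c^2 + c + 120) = c^2 - 13*c + 40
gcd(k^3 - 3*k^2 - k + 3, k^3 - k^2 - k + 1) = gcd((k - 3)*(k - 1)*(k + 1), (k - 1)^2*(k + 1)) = k^2 - 1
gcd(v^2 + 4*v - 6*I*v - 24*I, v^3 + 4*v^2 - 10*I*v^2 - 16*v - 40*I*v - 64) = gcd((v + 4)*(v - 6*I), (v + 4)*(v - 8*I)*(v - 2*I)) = v + 4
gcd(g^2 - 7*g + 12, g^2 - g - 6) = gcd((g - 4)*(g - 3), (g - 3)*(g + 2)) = g - 3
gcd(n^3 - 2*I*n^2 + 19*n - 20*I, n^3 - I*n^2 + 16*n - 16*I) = n^2 + 3*I*n + 4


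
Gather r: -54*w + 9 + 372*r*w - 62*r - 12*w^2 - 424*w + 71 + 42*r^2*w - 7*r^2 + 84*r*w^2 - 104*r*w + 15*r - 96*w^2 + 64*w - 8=r^2*(42*w - 7) + r*(84*w^2 + 268*w - 47) - 108*w^2 - 414*w + 72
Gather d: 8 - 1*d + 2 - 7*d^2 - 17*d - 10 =-7*d^2 - 18*d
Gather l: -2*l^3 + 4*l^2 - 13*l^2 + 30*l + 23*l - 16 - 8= -2*l^3 - 9*l^2 + 53*l - 24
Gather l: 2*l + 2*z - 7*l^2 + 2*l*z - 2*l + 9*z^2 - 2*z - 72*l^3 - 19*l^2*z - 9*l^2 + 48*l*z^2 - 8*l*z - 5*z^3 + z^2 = -72*l^3 + l^2*(-19*z - 16) + l*(48*z^2 - 6*z) - 5*z^3 + 10*z^2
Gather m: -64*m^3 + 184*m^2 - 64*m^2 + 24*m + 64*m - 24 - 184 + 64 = -64*m^3 + 120*m^2 + 88*m - 144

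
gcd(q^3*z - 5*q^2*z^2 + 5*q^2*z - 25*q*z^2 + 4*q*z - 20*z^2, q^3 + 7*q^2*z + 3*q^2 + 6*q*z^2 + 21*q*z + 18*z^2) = 1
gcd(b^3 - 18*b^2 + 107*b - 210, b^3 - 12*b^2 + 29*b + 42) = b^2 - 13*b + 42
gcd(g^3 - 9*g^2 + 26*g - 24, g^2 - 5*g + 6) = g^2 - 5*g + 6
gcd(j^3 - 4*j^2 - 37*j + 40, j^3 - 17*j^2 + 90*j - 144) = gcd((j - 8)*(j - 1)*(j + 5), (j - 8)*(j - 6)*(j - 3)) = j - 8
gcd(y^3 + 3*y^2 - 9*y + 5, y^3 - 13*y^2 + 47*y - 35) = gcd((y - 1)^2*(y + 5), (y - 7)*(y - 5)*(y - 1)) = y - 1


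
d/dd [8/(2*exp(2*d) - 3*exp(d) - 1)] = (24 - 32*exp(d))*exp(d)/(-2*exp(2*d) + 3*exp(d) + 1)^2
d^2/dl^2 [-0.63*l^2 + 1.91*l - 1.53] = -1.26000000000000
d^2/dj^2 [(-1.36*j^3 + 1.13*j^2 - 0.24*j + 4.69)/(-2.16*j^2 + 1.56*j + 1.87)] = (2.8421709430404e-14*j^4 + 12.230208*j^3 - 134.871408*j^2 + 129.171696*j - 70.018114)/(10.077696*j^6 - 21.835008*j^5 - 10.404288*j^4 + 34.010496*j^3 + 9.007416*j^2 - 16.365492*j - 6.539203)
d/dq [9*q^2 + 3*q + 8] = 18*q + 3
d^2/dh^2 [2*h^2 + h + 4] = 4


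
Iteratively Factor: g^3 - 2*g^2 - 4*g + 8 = (g - 2)*(g^2 - 4) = (g - 2)^2*(g + 2)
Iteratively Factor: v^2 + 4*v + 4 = (v + 2)*(v + 2)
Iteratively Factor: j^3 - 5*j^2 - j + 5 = (j - 5)*(j^2 - 1) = (j - 5)*(j - 1)*(j + 1)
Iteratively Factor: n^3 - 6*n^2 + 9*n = (n - 3)*(n^2 - 3*n) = n*(n - 3)*(n - 3)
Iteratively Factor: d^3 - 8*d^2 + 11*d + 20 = (d + 1)*(d^2 - 9*d + 20) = (d - 5)*(d + 1)*(d - 4)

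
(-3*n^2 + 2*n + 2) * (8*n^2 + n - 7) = -24*n^4 + 13*n^3 + 39*n^2 - 12*n - 14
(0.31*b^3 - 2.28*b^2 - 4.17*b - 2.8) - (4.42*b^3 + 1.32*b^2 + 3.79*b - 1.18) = -4.11*b^3 - 3.6*b^2 - 7.96*b - 1.62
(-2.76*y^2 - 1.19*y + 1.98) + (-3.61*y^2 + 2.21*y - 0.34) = -6.37*y^2 + 1.02*y + 1.64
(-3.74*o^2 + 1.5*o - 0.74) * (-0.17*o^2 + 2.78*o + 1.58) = 0.6358*o^4 - 10.6522*o^3 - 1.6134*o^2 + 0.3128*o - 1.1692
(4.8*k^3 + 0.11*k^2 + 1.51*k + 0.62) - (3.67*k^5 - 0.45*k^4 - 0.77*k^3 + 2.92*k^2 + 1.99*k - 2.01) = -3.67*k^5 + 0.45*k^4 + 5.57*k^3 - 2.81*k^2 - 0.48*k + 2.63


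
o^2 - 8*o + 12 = (o - 6)*(o - 2)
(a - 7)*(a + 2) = a^2 - 5*a - 14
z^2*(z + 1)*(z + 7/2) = z^4 + 9*z^3/2 + 7*z^2/2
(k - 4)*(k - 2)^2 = k^3 - 8*k^2 + 20*k - 16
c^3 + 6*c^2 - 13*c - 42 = (c - 3)*(c + 2)*(c + 7)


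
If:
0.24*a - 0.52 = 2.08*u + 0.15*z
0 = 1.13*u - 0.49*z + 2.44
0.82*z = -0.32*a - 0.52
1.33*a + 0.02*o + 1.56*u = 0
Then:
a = -7.13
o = 569.93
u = -1.23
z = 2.15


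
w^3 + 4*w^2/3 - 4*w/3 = w*(w - 2/3)*(w + 2)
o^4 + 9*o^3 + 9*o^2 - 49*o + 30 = (o - 1)^2*(o + 5)*(o + 6)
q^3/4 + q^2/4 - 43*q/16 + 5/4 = (q/4 + 1)*(q - 5/2)*(q - 1/2)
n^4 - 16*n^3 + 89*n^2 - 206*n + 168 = (n - 7)*(n - 4)*(n - 3)*(n - 2)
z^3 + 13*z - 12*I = (z - 3*I)*(z - I)*(z + 4*I)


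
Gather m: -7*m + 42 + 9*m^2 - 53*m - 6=9*m^2 - 60*m + 36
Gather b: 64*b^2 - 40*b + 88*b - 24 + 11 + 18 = 64*b^2 + 48*b + 5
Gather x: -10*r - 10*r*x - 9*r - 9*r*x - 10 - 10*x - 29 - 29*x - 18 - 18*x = -19*r + x*(-19*r - 57) - 57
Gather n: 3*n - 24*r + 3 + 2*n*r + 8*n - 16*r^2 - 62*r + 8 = n*(2*r + 11) - 16*r^2 - 86*r + 11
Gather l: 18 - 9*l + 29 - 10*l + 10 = 57 - 19*l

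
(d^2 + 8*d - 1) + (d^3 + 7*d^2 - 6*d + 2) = d^3 + 8*d^2 + 2*d + 1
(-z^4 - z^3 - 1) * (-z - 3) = z^5 + 4*z^4 + 3*z^3 + z + 3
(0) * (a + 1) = 0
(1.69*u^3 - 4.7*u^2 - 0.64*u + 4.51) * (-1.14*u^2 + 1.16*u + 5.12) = -1.9266*u^5 + 7.3184*u^4 + 3.9304*u^3 - 29.9478*u^2 + 1.9548*u + 23.0912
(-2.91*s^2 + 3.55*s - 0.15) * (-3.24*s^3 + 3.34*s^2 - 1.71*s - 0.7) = 9.4284*s^5 - 21.2214*s^4 + 17.3191*s^3 - 4.5345*s^2 - 2.2285*s + 0.105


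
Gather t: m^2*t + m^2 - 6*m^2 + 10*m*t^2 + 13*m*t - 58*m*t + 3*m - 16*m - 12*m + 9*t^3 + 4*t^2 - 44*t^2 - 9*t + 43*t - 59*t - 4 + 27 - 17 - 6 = -5*m^2 - 25*m + 9*t^3 + t^2*(10*m - 40) + t*(m^2 - 45*m - 25)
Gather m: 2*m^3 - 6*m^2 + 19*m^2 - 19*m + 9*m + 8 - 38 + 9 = 2*m^3 + 13*m^2 - 10*m - 21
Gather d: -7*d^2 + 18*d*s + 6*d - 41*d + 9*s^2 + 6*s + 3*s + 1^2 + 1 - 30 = -7*d^2 + d*(18*s - 35) + 9*s^2 + 9*s - 28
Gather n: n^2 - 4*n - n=n^2 - 5*n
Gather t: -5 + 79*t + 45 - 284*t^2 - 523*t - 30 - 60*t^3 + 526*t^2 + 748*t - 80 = -60*t^3 + 242*t^2 + 304*t - 70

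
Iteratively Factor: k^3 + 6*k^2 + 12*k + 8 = (k + 2)*(k^2 + 4*k + 4) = (k + 2)^2*(k + 2)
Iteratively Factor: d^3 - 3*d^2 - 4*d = (d + 1)*(d^2 - 4*d) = d*(d + 1)*(d - 4)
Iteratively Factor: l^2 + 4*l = (l)*(l + 4)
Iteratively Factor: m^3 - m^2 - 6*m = (m + 2)*(m^2 - 3*m) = (m - 3)*(m + 2)*(m)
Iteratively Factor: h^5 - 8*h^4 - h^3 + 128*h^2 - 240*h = (h)*(h^4 - 8*h^3 - h^2 + 128*h - 240) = h*(h - 5)*(h^3 - 3*h^2 - 16*h + 48) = h*(h - 5)*(h - 4)*(h^2 + h - 12) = h*(h - 5)*(h - 4)*(h - 3)*(h + 4)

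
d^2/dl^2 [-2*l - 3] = 0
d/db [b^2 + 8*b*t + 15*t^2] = 2*b + 8*t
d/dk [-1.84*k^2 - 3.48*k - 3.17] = -3.68*k - 3.48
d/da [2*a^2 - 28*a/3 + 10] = 4*a - 28/3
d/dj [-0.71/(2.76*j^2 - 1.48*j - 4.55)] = (3.9192*j - 1.0508)/(-2.76*j^2 + 1.48*j + 4.55)^2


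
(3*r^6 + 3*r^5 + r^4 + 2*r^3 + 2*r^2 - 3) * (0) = 0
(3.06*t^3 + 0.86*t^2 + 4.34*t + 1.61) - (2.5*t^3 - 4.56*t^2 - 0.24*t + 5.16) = 0.56*t^3 + 5.42*t^2 + 4.58*t - 3.55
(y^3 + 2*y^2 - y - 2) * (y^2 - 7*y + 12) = y^5 - 5*y^4 - 3*y^3 + 29*y^2 + 2*y - 24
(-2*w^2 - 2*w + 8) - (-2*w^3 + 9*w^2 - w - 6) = 2*w^3 - 11*w^2 - w + 14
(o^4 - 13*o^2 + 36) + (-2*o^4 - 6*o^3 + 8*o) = -o^4 - 6*o^3 - 13*o^2 + 8*o + 36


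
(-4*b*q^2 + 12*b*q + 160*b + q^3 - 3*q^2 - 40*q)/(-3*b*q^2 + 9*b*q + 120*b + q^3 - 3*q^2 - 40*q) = (-4*b + q)/(-3*b + q)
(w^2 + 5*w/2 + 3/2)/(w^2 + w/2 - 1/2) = (2*w + 3)/(2*w - 1)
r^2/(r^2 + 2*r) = r/(r + 2)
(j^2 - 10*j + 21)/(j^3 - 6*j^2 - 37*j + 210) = (j - 3)/(j^2 + j - 30)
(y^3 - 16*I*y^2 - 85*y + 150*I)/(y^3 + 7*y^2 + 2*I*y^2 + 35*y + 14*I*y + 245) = (y^2 - 11*I*y - 30)/(y^2 + 7*y*(1 + I) + 49*I)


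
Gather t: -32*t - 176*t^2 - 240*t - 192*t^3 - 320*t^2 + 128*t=-192*t^3 - 496*t^2 - 144*t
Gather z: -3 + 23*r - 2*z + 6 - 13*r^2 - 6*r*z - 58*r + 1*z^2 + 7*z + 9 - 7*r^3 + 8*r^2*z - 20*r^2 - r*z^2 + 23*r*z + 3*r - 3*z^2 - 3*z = -7*r^3 - 33*r^2 - 32*r + z^2*(-r - 2) + z*(8*r^2 + 17*r + 2) + 12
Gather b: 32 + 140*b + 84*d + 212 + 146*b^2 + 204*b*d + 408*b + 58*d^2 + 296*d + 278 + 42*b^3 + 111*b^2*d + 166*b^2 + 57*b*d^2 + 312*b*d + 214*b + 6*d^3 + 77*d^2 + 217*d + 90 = 42*b^3 + b^2*(111*d + 312) + b*(57*d^2 + 516*d + 762) + 6*d^3 + 135*d^2 + 597*d + 612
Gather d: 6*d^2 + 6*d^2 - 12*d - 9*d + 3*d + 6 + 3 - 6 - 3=12*d^2 - 18*d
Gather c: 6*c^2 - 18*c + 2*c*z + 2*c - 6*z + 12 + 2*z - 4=6*c^2 + c*(2*z - 16) - 4*z + 8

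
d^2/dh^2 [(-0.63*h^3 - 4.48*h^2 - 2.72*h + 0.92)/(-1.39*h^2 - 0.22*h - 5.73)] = (-2.20388200000001*h^3 - 219.99126*h^2 - 7.56355800000003*h + 301.891112)/(2.685619*h^6 + 1.275186*h^5 + 33.414627*h^4 + 10.524052*h^3 + 137.745189*h^2 + 21.669714*h + 188.132517)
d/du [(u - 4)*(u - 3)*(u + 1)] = 3*u^2 - 12*u + 5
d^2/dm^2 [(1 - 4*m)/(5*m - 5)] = -6/(5*(m - 1)^3)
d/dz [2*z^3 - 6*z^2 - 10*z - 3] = 6*z^2 - 12*z - 10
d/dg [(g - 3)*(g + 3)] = 2*g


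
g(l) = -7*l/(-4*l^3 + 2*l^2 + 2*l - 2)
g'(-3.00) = 0.12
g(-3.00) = 0.18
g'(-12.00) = 0.00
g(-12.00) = 0.01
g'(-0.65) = 19.18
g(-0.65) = -3.35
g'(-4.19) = 0.04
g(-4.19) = 0.09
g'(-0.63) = 15.61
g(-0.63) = -3.01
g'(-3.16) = 0.10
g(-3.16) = 0.16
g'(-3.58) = 0.07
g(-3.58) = 0.13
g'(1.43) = -2.66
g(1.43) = 1.48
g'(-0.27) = 3.01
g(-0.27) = -0.82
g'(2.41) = -0.40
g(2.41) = 0.41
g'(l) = -7*l*(12*l^2 - 4*l - 2)/(-4*l^3 + 2*l^2 + 2*l - 2)^2 - 7/(-4*l^3 + 2*l^2 + 2*l - 2) = 7*(-4*l^3 + l^2 + 1)/(2*(4*l^6 - 4*l^5 - 3*l^4 + 6*l^3 - l^2 - 2*l + 1))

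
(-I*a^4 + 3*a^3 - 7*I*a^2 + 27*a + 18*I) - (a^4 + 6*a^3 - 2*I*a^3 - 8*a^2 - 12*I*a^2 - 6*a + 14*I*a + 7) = -a^4 - I*a^4 - 3*a^3 + 2*I*a^3 + 8*a^2 + 5*I*a^2 + 33*a - 14*I*a - 7 + 18*I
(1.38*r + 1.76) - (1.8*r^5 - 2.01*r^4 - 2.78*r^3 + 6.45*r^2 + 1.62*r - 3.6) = -1.8*r^5 + 2.01*r^4 + 2.78*r^3 - 6.45*r^2 - 0.24*r + 5.36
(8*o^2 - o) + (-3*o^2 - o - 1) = 5*o^2 - 2*o - 1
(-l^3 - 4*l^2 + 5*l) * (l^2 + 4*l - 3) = -l^5 - 8*l^4 - 8*l^3 + 32*l^2 - 15*l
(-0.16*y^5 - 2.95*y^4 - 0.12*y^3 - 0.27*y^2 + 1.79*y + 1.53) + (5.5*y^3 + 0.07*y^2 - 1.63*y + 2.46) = -0.16*y^5 - 2.95*y^4 + 5.38*y^3 - 0.2*y^2 + 0.16*y + 3.99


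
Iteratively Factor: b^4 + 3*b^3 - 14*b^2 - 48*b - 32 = (b + 4)*(b^3 - b^2 - 10*b - 8) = (b + 1)*(b + 4)*(b^2 - 2*b - 8) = (b - 4)*(b + 1)*(b + 4)*(b + 2)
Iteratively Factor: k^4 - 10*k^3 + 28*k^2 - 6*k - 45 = (k - 5)*(k^3 - 5*k^2 + 3*k + 9) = (k - 5)*(k - 3)*(k^2 - 2*k - 3) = (k - 5)*(k - 3)*(k + 1)*(k - 3)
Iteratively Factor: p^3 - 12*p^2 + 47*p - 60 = (p - 4)*(p^2 - 8*p + 15) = (p - 5)*(p - 4)*(p - 3)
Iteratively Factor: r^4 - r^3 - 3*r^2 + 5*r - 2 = (r + 2)*(r^3 - 3*r^2 + 3*r - 1) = (r - 1)*(r + 2)*(r^2 - 2*r + 1) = (r - 1)^2*(r + 2)*(r - 1)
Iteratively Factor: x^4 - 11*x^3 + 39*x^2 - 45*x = (x)*(x^3 - 11*x^2 + 39*x - 45) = x*(x - 3)*(x^2 - 8*x + 15) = x*(x - 3)^2*(x - 5)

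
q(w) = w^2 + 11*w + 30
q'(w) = 2*w + 11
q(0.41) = 34.68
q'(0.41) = 11.82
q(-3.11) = 5.46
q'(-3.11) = 4.78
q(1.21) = 44.77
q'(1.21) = 13.42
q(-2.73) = 7.42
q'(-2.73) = 5.54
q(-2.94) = 6.30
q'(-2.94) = 5.12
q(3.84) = 86.99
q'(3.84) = 18.68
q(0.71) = 38.31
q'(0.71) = 12.42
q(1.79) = 52.89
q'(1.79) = 14.58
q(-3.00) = 6.00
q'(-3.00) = 5.00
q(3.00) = 72.00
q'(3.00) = 17.00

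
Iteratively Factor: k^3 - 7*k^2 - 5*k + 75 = (k - 5)*(k^2 - 2*k - 15) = (k - 5)*(k + 3)*(k - 5)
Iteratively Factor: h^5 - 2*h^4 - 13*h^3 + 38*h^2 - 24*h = (h - 3)*(h^4 + h^3 - 10*h^2 + 8*h) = h*(h - 3)*(h^3 + h^2 - 10*h + 8) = h*(h - 3)*(h - 2)*(h^2 + 3*h - 4) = h*(h - 3)*(h - 2)*(h + 4)*(h - 1)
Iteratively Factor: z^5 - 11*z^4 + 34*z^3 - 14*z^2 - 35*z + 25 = (z - 5)*(z^4 - 6*z^3 + 4*z^2 + 6*z - 5) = (z - 5)*(z - 1)*(z^3 - 5*z^2 - z + 5) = (z - 5)*(z - 1)^2*(z^2 - 4*z - 5) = (z - 5)*(z - 1)^2*(z + 1)*(z - 5)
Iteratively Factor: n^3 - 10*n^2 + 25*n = (n - 5)*(n^2 - 5*n) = (n - 5)^2*(n)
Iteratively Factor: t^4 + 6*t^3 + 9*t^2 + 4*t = (t)*(t^3 + 6*t^2 + 9*t + 4) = t*(t + 1)*(t^2 + 5*t + 4) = t*(t + 1)^2*(t + 4)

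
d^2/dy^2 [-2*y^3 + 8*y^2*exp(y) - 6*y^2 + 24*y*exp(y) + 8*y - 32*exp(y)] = 8*y^2*exp(y) + 56*y*exp(y) - 12*y + 32*exp(y) - 12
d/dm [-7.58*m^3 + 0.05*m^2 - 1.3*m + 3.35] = -22.74*m^2 + 0.1*m - 1.3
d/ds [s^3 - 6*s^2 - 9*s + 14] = 3*s^2 - 12*s - 9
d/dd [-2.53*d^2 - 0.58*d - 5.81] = -5.06*d - 0.58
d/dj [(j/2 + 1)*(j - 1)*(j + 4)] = 3*j^2/2 + 5*j + 1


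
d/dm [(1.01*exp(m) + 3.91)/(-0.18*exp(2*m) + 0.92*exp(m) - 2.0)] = (0.1818*exp(2*m) + 1.4076*exp(m) - 5.6172)*exp(m)/(0.0324*exp(4*m) - 0.3312*exp(3*m) + 1.5664*exp(2*m) - 3.68*exp(m) + 4.0)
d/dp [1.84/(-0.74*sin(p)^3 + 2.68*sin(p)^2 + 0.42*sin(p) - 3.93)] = (4.0848*sin(p)^2 - 9.8624*sin(p) - 0.7728)*cos(p)/(0.74*sin(p)^3 - 2.68*sin(p)^2 - 0.42*sin(p) + 3.93)^2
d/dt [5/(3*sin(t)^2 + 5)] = -60*sin(2*t)/(3*cos(2*t) - 13)^2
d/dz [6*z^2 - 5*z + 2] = 12*z - 5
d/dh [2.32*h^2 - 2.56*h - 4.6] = 4.64*h - 2.56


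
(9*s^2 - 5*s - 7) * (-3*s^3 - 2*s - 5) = -27*s^5 + 15*s^4 + 3*s^3 - 35*s^2 + 39*s + 35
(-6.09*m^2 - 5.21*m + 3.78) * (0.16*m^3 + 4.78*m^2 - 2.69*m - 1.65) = -0.9744*m^5 - 29.9438*m^4 - 7.9169*m^3 + 42.1318*m^2 - 1.5717*m - 6.237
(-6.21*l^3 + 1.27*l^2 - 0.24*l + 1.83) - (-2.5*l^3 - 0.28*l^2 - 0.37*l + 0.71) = -3.71*l^3 + 1.55*l^2 + 0.13*l + 1.12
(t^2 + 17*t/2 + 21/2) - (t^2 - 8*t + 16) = 33*t/2 - 11/2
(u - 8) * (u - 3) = u^2 - 11*u + 24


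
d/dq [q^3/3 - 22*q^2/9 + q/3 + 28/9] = q^2 - 44*q/9 + 1/3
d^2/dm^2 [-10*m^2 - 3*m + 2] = -20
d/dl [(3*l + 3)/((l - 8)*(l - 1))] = 3*(-l^2 - 2*l + 17)/(l^4 - 18*l^3 + 97*l^2 - 144*l + 64)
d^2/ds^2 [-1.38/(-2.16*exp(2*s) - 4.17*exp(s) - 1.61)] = (1.38*(4.32*exp(s) + 4.17)*(8.64*exp(s) + 8.34)*exp(s) - (11.9232*exp(s) + 5.7546)*(2.16*exp(2*s) + 4.17*exp(s) + 1.61))*exp(s)/(2.16*exp(2*s) + 4.17*exp(s) + 1.61)^3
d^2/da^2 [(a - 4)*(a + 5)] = 2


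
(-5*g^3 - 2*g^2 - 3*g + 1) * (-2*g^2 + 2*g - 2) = 10*g^5 - 6*g^4 + 12*g^3 - 4*g^2 + 8*g - 2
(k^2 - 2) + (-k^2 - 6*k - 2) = -6*k - 4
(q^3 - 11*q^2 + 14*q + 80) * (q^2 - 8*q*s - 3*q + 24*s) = q^5 - 8*q^4*s - 14*q^4 + 112*q^3*s + 47*q^3 - 376*q^2*s + 38*q^2 - 304*q*s - 240*q + 1920*s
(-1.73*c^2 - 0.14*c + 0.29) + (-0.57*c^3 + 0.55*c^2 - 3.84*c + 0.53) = -0.57*c^3 - 1.18*c^2 - 3.98*c + 0.82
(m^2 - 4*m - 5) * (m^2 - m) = m^4 - 5*m^3 - m^2 + 5*m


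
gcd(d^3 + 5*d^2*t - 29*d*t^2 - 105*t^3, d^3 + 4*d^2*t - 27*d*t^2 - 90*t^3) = -d^2 + 2*d*t + 15*t^2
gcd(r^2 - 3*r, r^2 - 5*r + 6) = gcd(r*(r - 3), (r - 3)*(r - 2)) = r - 3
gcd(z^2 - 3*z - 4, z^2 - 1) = z + 1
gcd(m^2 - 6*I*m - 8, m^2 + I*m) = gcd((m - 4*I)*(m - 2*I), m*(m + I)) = 1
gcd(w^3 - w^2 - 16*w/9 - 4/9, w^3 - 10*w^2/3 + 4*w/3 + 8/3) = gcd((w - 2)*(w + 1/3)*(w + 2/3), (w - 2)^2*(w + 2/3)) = w^2 - 4*w/3 - 4/3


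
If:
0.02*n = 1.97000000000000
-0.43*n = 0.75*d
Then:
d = -56.47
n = 98.50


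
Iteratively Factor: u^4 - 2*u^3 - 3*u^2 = (u)*(u^3 - 2*u^2 - 3*u) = u*(u - 3)*(u^2 + u) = u*(u - 3)*(u + 1)*(u)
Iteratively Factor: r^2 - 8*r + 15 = (r - 5)*(r - 3)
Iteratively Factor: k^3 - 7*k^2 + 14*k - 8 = (k - 2)*(k^2 - 5*k + 4) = (k - 4)*(k - 2)*(k - 1)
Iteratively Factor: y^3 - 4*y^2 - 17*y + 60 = (y + 4)*(y^2 - 8*y + 15) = (y - 5)*(y + 4)*(y - 3)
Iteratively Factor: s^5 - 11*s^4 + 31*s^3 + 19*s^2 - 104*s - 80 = (s + 1)*(s^4 - 12*s^3 + 43*s^2 - 24*s - 80) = (s - 4)*(s + 1)*(s^3 - 8*s^2 + 11*s + 20) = (s - 4)*(s + 1)^2*(s^2 - 9*s + 20) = (s - 4)^2*(s + 1)^2*(s - 5)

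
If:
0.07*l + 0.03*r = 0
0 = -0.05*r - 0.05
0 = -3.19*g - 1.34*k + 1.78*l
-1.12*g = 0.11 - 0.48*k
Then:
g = 0.07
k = 0.40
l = 0.43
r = -1.00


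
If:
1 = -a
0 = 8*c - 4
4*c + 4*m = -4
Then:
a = -1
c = 1/2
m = -3/2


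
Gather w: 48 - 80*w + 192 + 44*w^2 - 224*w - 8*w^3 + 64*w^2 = -8*w^3 + 108*w^2 - 304*w + 240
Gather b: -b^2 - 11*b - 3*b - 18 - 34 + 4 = -b^2 - 14*b - 48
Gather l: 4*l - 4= 4*l - 4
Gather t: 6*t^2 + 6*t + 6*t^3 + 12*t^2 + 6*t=6*t^3 + 18*t^2 + 12*t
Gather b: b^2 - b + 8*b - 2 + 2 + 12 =b^2 + 7*b + 12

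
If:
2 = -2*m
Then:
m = -1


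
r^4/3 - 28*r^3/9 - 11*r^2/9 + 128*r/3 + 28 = (r/3 + 1)*(r - 7)*(r - 6)*(r + 2/3)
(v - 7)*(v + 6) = v^2 - v - 42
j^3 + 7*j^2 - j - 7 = (j - 1)*(j + 1)*(j + 7)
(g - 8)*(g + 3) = g^2 - 5*g - 24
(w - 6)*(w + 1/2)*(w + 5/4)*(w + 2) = w^4 - 9*w^3/4 - 147*w^2/8 - 47*w/2 - 15/2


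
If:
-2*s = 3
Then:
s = -3/2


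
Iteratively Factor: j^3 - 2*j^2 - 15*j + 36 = (j - 3)*(j^2 + j - 12) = (j - 3)*(j + 4)*(j - 3)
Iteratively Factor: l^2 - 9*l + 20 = (l - 5)*(l - 4)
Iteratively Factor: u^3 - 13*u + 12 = (u - 1)*(u^2 + u - 12) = (u - 1)*(u + 4)*(u - 3)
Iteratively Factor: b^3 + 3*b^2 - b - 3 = (b + 1)*(b^2 + 2*b - 3) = (b - 1)*(b + 1)*(b + 3)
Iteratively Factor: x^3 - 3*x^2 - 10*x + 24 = (x + 3)*(x^2 - 6*x + 8) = (x - 4)*(x + 3)*(x - 2)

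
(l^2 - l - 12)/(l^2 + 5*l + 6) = (l - 4)/(l + 2)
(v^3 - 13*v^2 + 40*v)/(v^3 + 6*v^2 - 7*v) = (v^2 - 13*v + 40)/(v^2 + 6*v - 7)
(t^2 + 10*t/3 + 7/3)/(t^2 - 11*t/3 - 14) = (t + 1)/(t - 6)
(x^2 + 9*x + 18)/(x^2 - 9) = (x + 6)/(x - 3)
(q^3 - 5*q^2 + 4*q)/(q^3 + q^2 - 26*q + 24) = q/(q + 6)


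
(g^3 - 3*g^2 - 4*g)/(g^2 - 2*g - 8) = g*(g + 1)/(g + 2)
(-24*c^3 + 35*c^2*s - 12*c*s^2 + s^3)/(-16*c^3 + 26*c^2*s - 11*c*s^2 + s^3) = (-3*c + s)/(-2*c + s)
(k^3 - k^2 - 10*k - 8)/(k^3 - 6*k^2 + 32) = (k + 1)/(k - 4)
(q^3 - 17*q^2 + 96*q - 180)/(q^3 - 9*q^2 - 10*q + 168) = (q^2 - 11*q + 30)/(q^2 - 3*q - 28)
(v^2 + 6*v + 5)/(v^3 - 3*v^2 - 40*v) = (v + 1)/(v*(v - 8))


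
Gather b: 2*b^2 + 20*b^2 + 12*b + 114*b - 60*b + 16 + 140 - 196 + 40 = 22*b^2 + 66*b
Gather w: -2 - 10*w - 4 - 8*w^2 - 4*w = -8*w^2 - 14*w - 6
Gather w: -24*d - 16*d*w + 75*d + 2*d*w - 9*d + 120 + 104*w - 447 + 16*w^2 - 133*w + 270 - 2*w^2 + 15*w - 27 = 42*d + 14*w^2 + w*(-14*d - 14) - 84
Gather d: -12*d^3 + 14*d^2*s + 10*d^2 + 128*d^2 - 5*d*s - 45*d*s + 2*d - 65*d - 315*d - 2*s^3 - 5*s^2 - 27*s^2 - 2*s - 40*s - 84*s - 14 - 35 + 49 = -12*d^3 + d^2*(14*s + 138) + d*(-50*s - 378) - 2*s^3 - 32*s^2 - 126*s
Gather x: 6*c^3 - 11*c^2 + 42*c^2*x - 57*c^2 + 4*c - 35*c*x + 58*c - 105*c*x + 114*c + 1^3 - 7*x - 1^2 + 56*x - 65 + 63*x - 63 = 6*c^3 - 68*c^2 + 176*c + x*(42*c^2 - 140*c + 112) - 128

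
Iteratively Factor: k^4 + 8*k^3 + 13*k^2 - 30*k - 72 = (k + 4)*(k^3 + 4*k^2 - 3*k - 18) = (k + 3)*(k + 4)*(k^2 + k - 6) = (k - 2)*(k + 3)*(k + 4)*(k + 3)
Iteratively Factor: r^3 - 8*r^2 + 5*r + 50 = (r + 2)*(r^2 - 10*r + 25) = (r - 5)*(r + 2)*(r - 5)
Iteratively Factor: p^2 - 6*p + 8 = (p - 4)*(p - 2)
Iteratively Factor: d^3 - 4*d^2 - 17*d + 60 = (d + 4)*(d^2 - 8*d + 15) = (d - 3)*(d + 4)*(d - 5)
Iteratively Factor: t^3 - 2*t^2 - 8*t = (t + 2)*(t^2 - 4*t) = t*(t + 2)*(t - 4)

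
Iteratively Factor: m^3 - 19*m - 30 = (m + 2)*(m^2 - 2*m - 15) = (m - 5)*(m + 2)*(m + 3)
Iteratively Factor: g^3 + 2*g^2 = (g + 2)*(g^2) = g*(g + 2)*(g)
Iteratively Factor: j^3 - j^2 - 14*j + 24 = (j - 3)*(j^2 + 2*j - 8) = (j - 3)*(j - 2)*(j + 4)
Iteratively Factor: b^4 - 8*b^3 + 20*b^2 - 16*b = (b - 2)*(b^3 - 6*b^2 + 8*b) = b*(b - 2)*(b^2 - 6*b + 8) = b*(b - 2)^2*(b - 4)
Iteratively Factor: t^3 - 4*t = (t)*(t^2 - 4) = t*(t - 2)*(t + 2)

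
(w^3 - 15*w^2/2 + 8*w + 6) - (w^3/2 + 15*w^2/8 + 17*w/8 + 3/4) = w^3/2 - 75*w^2/8 + 47*w/8 + 21/4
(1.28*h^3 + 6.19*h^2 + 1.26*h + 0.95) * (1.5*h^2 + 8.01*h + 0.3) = 1.92*h^5 + 19.5378*h^4 + 51.8559*h^3 + 13.3746*h^2 + 7.9875*h + 0.285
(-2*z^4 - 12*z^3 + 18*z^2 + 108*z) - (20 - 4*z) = -2*z^4 - 12*z^3 + 18*z^2 + 112*z - 20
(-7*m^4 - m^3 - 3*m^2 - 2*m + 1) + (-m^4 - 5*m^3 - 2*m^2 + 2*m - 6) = -8*m^4 - 6*m^3 - 5*m^2 - 5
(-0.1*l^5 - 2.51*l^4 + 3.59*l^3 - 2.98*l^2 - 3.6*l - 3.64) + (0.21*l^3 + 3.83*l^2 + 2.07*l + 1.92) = -0.1*l^5 - 2.51*l^4 + 3.8*l^3 + 0.85*l^2 - 1.53*l - 1.72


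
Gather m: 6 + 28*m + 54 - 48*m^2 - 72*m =-48*m^2 - 44*m + 60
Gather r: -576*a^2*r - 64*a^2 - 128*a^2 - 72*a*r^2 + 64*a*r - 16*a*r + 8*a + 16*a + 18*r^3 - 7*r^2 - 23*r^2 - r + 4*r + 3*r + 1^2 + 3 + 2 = -192*a^2 + 24*a + 18*r^3 + r^2*(-72*a - 30) + r*(-576*a^2 + 48*a + 6) + 6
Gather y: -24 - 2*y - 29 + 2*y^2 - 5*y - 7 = 2*y^2 - 7*y - 60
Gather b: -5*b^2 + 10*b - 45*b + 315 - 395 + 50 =-5*b^2 - 35*b - 30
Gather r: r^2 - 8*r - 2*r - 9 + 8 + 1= r^2 - 10*r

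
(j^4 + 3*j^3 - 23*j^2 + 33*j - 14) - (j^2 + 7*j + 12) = j^4 + 3*j^3 - 24*j^2 + 26*j - 26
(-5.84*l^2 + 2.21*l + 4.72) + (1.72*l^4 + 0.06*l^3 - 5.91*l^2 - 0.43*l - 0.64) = 1.72*l^4 + 0.06*l^3 - 11.75*l^2 + 1.78*l + 4.08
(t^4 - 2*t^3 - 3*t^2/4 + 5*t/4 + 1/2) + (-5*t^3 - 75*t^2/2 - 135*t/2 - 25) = t^4 - 7*t^3 - 153*t^2/4 - 265*t/4 - 49/2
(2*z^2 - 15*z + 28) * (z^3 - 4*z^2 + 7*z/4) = 2*z^5 - 23*z^4 + 183*z^3/2 - 553*z^2/4 + 49*z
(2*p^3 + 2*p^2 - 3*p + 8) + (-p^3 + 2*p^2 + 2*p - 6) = p^3 + 4*p^2 - p + 2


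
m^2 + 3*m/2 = m*(m + 3/2)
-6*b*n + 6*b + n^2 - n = (-6*b + n)*(n - 1)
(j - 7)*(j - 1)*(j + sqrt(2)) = j^3 - 8*j^2 + sqrt(2)*j^2 - 8*sqrt(2)*j + 7*j + 7*sqrt(2)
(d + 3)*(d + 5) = d^2 + 8*d + 15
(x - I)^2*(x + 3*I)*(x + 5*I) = x^4 + 6*I*x^3 + 22*I*x + 15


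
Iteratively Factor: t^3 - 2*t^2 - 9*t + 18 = (t + 3)*(t^2 - 5*t + 6) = (t - 3)*(t + 3)*(t - 2)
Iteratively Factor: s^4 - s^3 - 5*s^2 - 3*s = (s + 1)*(s^3 - 2*s^2 - 3*s) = (s - 3)*(s + 1)*(s^2 + s) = (s - 3)*(s + 1)^2*(s)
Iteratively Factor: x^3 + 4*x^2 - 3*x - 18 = (x - 2)*(x^2 + 6*x + 9) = (x - 2)*(x + 3)*(x + 3)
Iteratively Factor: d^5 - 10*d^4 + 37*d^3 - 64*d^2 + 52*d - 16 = (d - 2)*(d^4 - 8*d^3 + 21*d^2 - 22*d + 8) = (d - 2)*(d - 1)*(d^3 - 7*d^2 + 14*d - 8) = (d - 4)*(d - 2)*(d - 1)*(d^2 - 3*d + 2) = (d - 4)*(d - 2)*(d - 1)^2*(d - 2)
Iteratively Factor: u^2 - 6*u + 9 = (u - 3)*(u - 3)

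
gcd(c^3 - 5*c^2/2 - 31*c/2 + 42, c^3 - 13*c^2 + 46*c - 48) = c - 3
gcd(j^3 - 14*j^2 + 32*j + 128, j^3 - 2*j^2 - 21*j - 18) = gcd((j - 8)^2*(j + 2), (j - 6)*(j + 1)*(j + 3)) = 1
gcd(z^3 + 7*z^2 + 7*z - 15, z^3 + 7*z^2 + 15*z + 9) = z + 3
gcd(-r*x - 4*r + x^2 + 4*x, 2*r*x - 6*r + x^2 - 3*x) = 1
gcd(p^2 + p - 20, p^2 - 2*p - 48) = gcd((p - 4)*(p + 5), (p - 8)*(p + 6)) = 1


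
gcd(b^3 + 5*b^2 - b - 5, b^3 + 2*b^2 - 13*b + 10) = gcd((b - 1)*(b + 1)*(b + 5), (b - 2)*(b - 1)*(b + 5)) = b^2 + 4*b - 5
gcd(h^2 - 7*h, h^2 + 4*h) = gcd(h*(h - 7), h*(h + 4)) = h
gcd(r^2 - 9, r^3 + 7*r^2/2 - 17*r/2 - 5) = 1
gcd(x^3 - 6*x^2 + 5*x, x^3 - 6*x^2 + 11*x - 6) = x - 1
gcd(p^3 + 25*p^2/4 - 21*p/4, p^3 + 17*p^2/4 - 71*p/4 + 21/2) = p^2 + 25*p/4 - 21/4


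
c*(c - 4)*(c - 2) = c^3 - 6*c^2 + 8*c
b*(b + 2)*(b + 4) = b^3 + 6*b^2 + 8*b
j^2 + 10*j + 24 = (j + 4)*(j + 6)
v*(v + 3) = v^2 + 3*v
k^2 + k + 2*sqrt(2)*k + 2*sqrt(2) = (k + 1)*(k + 2*sqrt(2))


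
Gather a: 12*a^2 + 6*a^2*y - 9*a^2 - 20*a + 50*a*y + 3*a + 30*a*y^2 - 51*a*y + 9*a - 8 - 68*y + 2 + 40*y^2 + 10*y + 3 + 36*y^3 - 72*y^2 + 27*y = a^2*(6*y + 3) + a*(30*y^2 - y - 8) + 36*y^3 - 32*y^2 - 31*y - 3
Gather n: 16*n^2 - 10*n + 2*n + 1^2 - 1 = 16*n^2 - 8*n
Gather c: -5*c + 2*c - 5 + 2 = -3*c - 3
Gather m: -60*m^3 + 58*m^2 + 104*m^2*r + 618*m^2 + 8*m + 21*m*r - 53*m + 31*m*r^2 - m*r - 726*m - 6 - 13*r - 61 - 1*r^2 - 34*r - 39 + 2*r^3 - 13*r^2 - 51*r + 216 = -60*m^3 + m^2*(104*r + 676) + m*(31*r^2 + 20*r - 771) + 2*r^3 - 14*r^2 - 98*r + 110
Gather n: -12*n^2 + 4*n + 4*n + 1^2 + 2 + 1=-12*n^2 + 8*n + 4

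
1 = 1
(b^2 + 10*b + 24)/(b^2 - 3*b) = (b^2 + 10*b + 24)/(b*(b - 3))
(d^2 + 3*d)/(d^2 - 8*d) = (d + 3)/(d - 8)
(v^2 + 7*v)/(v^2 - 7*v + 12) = v*(v + 7)/(v^2 - 7*v + 12)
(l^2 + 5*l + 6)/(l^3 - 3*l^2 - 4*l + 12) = (l + 3)/(l^2 - 5*l + 6)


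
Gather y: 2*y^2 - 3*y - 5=2*y^2 - 3*y - 5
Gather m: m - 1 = m - 1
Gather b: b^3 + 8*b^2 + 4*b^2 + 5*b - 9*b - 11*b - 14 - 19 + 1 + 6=b^3 + 12*b^2 - 15*b - 26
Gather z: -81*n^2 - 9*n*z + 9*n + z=-81*n^2 + 9*n + z*(1 - 9*n)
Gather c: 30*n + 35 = 30*n + 35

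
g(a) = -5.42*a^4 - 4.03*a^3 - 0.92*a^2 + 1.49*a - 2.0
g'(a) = -21.68*a^3 - 12.09*a^2 - 1.84*a + 1.49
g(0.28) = -1.78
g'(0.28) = -0.45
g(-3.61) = -750.28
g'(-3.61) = 870.53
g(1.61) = -55.22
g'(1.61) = -123.29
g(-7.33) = -14121.63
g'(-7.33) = 7903.69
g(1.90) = -100.77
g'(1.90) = -194.35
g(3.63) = -1142.56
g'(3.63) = -1201.50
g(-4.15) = -1343.64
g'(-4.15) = 1350.45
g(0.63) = -3.29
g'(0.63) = -9.89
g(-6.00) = -6197.90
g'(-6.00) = 4260.17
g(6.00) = -7920.98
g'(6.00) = -5127.67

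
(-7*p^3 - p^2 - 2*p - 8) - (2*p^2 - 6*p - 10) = -7*p^3 - 3*p^2 + 4*p + 2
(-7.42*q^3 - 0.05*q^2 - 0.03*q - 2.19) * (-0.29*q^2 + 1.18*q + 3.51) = 2.1518*q^5 - 8.7411*q^4 - 26.0945*q^3 + 0.4242*q^2 - 2.6895*q - 7.6869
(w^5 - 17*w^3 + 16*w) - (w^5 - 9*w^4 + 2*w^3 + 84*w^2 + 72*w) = 9*w^4 - 19*w^3 - 84*w^2 - 56*w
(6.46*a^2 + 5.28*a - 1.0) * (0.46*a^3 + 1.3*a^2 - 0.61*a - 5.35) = 2.9716*a^5 + 10.8268*a^4 + 2.4634*a^3 - 39.0818*a^2 - 27.638*a + 5.35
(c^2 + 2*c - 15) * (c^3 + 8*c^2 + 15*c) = c^5 + 10*c^4 + 16*c^3 - 90*c^2 - 225*c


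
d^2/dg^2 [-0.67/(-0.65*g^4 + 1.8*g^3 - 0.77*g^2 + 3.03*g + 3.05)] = ((-5.226*g^2 + 7.236*g - 1.0318)*(-0.65*g^4 + 1.8*g^3 - 0.77*g^2 + 3.03*g + 3.05) - 0.67*(2.6*g^3 - 5.4*g^2 + 1.54*g - 3.03)*(5.2*g^3 - 10.8*g^2 + 3.08*g - 6.06))/(-0.65*g^4 + 1.8*g^3 - 0.77*g^2 + 3.03*g + 3.05)^3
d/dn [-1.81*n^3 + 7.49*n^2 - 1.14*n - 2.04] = -5.43*n^2 + 14.98*n - 1.14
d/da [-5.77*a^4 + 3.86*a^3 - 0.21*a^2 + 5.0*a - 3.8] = -23.08*a^3 + 11.58*a^2 - 0.42*a + 5.0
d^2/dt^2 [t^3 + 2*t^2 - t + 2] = 6*t + 4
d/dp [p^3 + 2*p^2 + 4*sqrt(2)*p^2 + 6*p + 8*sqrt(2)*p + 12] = 3*p^2 + 4*p + 8*sqrt(2)*p + 6 + 8*sqrt(2)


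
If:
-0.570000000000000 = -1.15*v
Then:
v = 0.50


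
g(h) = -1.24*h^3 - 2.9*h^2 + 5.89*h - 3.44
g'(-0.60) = 8.03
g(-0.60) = -7.75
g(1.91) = -11.41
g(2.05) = -14.24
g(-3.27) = -10.35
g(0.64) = -1.18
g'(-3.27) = -14.92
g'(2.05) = -21.63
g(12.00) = -2493.08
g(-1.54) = -14.86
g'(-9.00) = -243.23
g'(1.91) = -18.76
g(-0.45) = -6.56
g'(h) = -3.72*h^2 - 5.8*h + 5.89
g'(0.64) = 0.65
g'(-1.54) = 6.00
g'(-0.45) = 7.75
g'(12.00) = -599.39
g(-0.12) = -4.19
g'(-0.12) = 6.53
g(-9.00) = 612.61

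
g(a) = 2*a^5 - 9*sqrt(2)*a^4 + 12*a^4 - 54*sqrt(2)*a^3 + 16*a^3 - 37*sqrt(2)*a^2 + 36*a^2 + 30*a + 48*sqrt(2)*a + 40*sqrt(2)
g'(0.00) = 97.88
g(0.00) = 56.57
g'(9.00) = 48622.08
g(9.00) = 68929.28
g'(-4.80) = 1712.43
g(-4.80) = 404.26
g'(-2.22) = -447.43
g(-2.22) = 293.77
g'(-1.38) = -158.03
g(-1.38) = 36.40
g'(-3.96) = 27.14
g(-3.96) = 1035.08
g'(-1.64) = -250.48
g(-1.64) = 89.42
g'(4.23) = -299.50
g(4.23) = -1915.07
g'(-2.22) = -447.43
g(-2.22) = 293.77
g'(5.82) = 4672.86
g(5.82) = 692.41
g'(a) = 10*a^4 - 36*sqrt(2)*a^3 + 48*a^3 - 162*sqrt(2)*a^2 + 48*a^2 - 74*sqrt(2)*a + 72*a + 30 + 48*sqrt(2)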